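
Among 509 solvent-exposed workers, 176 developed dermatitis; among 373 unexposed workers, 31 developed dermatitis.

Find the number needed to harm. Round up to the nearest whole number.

NNH: 4

risk, solvent-exposed workers = 176/509 = 0.345776
risk, unexposed workers = 31/373 = 0.083110
absolute risk difference = 0.262666
1 / 0.262666 = 3.807 → round up → 4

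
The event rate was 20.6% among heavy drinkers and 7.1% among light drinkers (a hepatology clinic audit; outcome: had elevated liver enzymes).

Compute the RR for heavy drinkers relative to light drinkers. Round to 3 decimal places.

RR = 0.2060 / 0.0710 = 2.901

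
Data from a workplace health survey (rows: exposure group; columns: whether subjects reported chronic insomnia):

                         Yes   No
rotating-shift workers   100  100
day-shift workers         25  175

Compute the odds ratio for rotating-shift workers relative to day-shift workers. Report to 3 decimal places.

OR = (100 × 175) / (100 × 25) = 17500/2500 ≈ 7.000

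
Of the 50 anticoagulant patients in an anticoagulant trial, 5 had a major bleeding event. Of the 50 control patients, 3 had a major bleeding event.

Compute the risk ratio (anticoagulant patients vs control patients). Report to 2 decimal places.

risk, anticoagulant patients = 5/50 = 0.1000
risk, control patients = 3/50 = 0.0600
RR = 0.1000 / 0.0600 = 1.67

1.67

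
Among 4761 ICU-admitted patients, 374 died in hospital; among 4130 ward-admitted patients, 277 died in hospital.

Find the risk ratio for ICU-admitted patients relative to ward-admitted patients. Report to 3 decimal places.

RR: 1.171

risk, ICU-admitted patients = 374/4761 = 0.0786
risk, ward-admitted patients = 277/4130 = 0.0671
RR = 0.0786 / 0.0671 = 1.171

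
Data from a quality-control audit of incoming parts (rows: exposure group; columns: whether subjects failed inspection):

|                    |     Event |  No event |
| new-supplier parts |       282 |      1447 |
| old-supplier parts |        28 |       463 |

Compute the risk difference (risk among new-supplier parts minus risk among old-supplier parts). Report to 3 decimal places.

risk, new-supplier parts = 282/1729 = 0.1631
risk, old-supplier parts = 28/491 = 0.0570
risk difference = 0.1631 − 0.0570 = 0.106

RD: 0.106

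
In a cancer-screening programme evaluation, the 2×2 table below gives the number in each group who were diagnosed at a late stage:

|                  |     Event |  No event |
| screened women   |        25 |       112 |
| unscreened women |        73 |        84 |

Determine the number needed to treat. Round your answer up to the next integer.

NNT: 4

risk, screened women = 25/137 = 0.182482
risk, unscreened women = 73/157 = 0.464968
absolute risk difference = 0.282486
1 / 0.282486 = 3.540 → round up → 4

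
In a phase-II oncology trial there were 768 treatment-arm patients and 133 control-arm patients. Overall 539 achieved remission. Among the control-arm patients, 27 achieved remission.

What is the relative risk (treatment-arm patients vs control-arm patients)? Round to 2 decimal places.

RR = 3.28

treatment-arm patients with the outcome: 539 − 27 = 512
treatment-arm patients without the outcome: 768 − 512 = 256
control-arm patients without the outcome: 133 − 27 = 106
risk, treatment-arm patients = 512/768 = 0.6667
risk, control-arm patients = 27/133 = 0.2030
RR = 0.6667 / 0.2030 = 3.28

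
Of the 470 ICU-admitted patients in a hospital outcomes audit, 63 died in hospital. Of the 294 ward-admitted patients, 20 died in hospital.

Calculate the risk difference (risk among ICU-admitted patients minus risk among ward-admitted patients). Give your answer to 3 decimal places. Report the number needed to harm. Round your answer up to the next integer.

RD = 0.066; NNH = 16

risk, ICU-admitted patients = 63/470 = 0.1340
risk, ward-admitted patients = 20/294 = 0.0680
risk difference = 0.1340 − 0.0680 = 0.066
absolute risk difference = 0.066015
1 / 0.066015 = 15.148 → round up → 16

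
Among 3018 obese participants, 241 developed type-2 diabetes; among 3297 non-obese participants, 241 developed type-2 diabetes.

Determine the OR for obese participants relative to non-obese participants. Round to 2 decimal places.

OR = (241 × 3056) / (2777 × 241) = 736496/669257 ≈ 1.10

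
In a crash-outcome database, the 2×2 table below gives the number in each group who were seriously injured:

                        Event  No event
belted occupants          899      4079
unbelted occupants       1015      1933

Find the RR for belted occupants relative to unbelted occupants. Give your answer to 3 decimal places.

RR: 0.525

risk, belted occupants = 899/4978 = 0.1806
risk, unbelted occupants = 1015/2948 = 0.3443
RR = 0.1806 / 0.3443 = 0.525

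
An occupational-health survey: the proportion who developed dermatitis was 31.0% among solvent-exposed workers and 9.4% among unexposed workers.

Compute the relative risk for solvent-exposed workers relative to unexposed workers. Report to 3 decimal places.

RR = 0.3100 / 0.0940 = 3.298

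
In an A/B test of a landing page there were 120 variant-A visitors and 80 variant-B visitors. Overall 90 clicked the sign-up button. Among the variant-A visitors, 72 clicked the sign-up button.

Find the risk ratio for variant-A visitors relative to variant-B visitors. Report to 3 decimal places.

RR = 2.667

variant-A visitors without the outcome: 120 − 72 = 48
variant-B visitors with the outcome: 90 − 72 = 18
variant-B visitors without the outcome: 80 − 18 = 62
risk, variant-A visitors = 72/120 = 0.6000
risk, variant-B visitors = 18/80 = 0.2250
RR = 0.6000 / 0.2250 = 2.667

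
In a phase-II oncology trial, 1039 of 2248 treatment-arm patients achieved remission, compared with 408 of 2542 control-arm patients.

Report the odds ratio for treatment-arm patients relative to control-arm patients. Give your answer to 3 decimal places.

OR = (1039 × 2134) / (1209 × 408) = 2217226/493272 ≈ 4.495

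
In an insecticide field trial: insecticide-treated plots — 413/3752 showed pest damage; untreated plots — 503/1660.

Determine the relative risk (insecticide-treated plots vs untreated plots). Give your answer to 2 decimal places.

RR: 0.36

risk, insecticide-treated plots = 413/3752 = 0.1101
risk, untreated plots = 503/1660 = 0.3030
RR = 0.1101 / 0.3030 = 0.36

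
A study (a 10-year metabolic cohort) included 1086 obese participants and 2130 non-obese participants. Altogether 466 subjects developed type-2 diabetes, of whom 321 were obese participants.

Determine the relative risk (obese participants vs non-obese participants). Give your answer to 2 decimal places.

obese participants without the outcome: 1086 − 321 = 765
non-obese participants with the outcome: 466 − 321 = 145
non-obese participants without the outcome: 2130 − 145 = 1985
risk, obese participants = 321/1086 = 0.2956
risk, non-obese participants = 145/2130 = 0.0681
RR = 0.2956 / 0.0681 = 4.34

4.34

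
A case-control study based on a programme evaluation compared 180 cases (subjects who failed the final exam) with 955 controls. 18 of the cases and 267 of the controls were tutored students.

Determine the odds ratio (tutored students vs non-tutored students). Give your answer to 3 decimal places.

odds, tutored students = 18/267 = 0.0674
odds, non-tutored students = 162/688 = 0.2355
OR = 0.0674 / 0.2355 = 0.286

OR: 0.286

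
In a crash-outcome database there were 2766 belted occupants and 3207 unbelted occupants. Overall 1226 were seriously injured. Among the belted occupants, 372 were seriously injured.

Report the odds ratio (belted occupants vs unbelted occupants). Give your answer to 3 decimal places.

OR: 0.428

belted occupants without the outcome: 2766 − 372 = 2394
unbelted occupants with the outcome: 1226 − 372 = 854
unbelted occupants without the outcome: 3207 − 854 = 2353
odds, belted occupants = 372/2394 = 0.1554
odds, unbelted occupants = 854/2353 = 0.3629
OR = 0.1554 / 0.3629 = 0.428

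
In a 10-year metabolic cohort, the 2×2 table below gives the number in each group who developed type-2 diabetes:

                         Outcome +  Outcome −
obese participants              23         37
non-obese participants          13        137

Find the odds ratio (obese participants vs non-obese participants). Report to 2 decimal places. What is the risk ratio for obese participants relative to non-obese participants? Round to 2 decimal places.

OR = (23 × 137) / (37 × 13) = 3151/481 ≈ 6.55
risk, obese participants = 23/60 = 0.3833
risk, non-obese participants = 13/150 = 0.0867
RR = 0.3833 / 0.0867 = 4.42

OR = 6.55; RR = 4.42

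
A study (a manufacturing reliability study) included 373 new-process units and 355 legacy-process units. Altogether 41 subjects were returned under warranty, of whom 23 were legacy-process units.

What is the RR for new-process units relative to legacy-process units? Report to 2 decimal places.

RR ≈ 0.74

new-process units with the outcome: 41 − 23 = 18
new-process units without the outcome: 373 − 18 = 355
legacy-process units without the outcome: 355 − 23 = 332
risk, new-process units = 18/373 = 0.04826
risk, legacy-process units = 23/355 = 0.06479
RR = 0.04826 / 0.06479 = 0.74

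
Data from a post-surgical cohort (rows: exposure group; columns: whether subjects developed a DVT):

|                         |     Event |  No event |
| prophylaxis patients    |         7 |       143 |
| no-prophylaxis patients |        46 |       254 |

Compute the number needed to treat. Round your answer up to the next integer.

10

risk, prophylaxis patients = 7/150 = 0.046667
risk, no-prophylaxis patients = 46/300 = 0.153333
absolute risk difference = 0.106667
1 / 0.106667 = 9.375 → round up → 10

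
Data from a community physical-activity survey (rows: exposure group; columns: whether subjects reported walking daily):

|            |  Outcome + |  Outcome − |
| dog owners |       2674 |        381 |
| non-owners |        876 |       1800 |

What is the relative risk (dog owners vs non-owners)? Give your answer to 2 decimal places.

risk, dog owners = 2674/3055 = 0.8753
risk, non-owners = 876/2676 = 0.3274
RR = 0.8753 / 0.3274 = 2.67

RR = 2.67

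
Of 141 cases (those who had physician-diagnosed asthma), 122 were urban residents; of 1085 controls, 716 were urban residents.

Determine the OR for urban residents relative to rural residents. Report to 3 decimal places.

odds, urban residents = 122/716 = 0.17039
odds, rural residents = 19/369 = 0.05149
OR = 0.17039 / 0.05149 = 3.309

3.309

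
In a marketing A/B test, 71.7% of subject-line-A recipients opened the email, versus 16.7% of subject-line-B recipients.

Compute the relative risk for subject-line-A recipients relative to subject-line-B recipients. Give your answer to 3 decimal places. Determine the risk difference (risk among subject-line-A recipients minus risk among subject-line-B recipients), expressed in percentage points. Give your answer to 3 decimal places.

RR = 4.293; RD = 55.000

RR = 0.7170 / 0.1670 = 4.293
risk difference = 0.7170 − 0.1670 = 0.5500 → 55.000 percentage points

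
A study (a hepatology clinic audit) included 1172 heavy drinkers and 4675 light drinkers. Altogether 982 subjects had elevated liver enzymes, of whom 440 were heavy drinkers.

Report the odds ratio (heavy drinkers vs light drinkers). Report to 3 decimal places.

heavy drinkers without the outcome: 1172 − 440 = 732
light drinkers with the outcome: 982 − 440 = 542
light drinkers without the outcome: 4675 − 542 = 4133
OR = (440 × 4133) / (732 × 542) = 1818520/396744 ≈ 4.584

4.584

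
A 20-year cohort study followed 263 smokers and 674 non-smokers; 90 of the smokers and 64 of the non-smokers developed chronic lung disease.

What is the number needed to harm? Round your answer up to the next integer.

NNH: 5

risk, smokers = 90/263 = 0.342205
risk, non-smokers = 64/674 = 0.094955
absolute risk difference = 0.247250
1 / 0.247250 = 4.044 → round up → 5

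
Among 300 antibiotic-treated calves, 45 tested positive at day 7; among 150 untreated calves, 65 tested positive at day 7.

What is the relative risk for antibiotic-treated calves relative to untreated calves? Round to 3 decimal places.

RR: 0.346

risk, antibiotic-treated calves = 45/300 = 0.1500
risk, untreated calves = 65/150 = 0.4333
RR = 0.1500 / 0.4333 = 0.346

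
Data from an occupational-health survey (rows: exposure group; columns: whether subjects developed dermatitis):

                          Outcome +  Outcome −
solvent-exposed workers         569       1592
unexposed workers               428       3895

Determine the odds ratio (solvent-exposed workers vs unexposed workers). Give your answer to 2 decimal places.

OR = (569 × 3895) / (1592 × 428) = 2216255/681376 ≈ 3.25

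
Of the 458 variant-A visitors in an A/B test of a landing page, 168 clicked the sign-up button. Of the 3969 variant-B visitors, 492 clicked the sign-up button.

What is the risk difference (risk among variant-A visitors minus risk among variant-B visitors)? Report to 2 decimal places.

risk, variant-A visitors = 168/458 = 0.3668
risk, variant-B visitors = 492/3969 = 0.1240
risk difference = 0.3668 − 0.1240 = 0.24

0.24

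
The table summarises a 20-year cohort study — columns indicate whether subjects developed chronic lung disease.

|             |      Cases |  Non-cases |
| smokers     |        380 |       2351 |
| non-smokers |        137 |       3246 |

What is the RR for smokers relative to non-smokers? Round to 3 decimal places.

risk, smokers = 380/2731 = 0.13914
risk, non-smokers = 137/3383 = 0.04050
RR = 0.13914 / 0.04050 = 3.436

3.436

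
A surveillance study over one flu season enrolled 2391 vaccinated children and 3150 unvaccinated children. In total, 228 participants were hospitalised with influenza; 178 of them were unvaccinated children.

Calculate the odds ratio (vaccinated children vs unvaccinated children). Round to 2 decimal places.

vaccinated children with the outcome: 228 − 178 = 50
vaccinated children without the outcome: 2391 − 50 = 2341
unvaccinated children without the outcome: 3150 − 178 = 2972
OR = (50 × 2972) / (2341 × 178) = 148600/416698 ≈ 0.36

OR ≈ 0.36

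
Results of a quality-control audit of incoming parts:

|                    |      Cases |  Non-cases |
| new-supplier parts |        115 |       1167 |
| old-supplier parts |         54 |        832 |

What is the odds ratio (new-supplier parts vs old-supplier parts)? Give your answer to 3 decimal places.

OR = (115 × 832) / (1167 × 54) = 95680/63018 ≈ 1.518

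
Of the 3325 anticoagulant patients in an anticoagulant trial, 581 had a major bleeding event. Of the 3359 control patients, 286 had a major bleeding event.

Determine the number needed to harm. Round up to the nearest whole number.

risk, anticoagulant patients = 581/3325 = 0.174737
risk, control patients = 286/3359 = 0.085144
absolute risk difference = 0.089592
1 / 0.089592 = 11.162 → round up → 12

12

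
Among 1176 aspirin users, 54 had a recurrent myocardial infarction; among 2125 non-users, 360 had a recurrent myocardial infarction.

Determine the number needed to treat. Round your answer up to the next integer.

risk, aspirin users = 54/1176 = 0.045918
risk, non-users = 360/2125 = 0.169412
absolute risk difference = 0.123493
1 / 0.123493 = 8.098 → round up → 9

NNT = 9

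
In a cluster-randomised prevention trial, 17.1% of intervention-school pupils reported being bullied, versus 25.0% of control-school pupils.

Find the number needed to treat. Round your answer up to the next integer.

absolute risk difference = 0.079000
1 / 0.079000 = 12.658 → round up → 13

NNT ≈ 13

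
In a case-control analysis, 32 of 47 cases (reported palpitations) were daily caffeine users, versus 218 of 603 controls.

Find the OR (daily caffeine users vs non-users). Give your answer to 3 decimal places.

OR ≈ 3.768

odds, daily caffeine users = 32/218 = 0.14679
odds, non-users = 15/385 = 0.03896
OR = 0.14679 / 0.03896 = 3.768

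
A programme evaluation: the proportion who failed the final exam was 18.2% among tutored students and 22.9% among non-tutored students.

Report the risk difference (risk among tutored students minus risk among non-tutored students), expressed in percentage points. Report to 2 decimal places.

RD: -4.70

risk difference = 0.1820 − 0.2290 = -0.0470 → -4.70 percentage points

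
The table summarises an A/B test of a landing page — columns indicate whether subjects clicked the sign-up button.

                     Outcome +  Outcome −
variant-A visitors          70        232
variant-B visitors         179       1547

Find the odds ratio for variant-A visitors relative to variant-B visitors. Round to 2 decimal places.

2.61

odds, variant-A visitors = 70/232 = 0.3017
odds, variant-B visitors = 179/1547 = 0.1157
OR = 0.3017 / 0.1157 = 2.61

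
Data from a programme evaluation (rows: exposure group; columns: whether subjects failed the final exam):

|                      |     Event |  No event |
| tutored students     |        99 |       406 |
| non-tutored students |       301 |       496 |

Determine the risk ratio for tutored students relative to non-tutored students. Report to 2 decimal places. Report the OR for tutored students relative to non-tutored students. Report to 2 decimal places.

RR = 0.52; OR = 0.40

risk, tutored students = 99/505 = 0.1960
risk, non-tutored students = 301/797 = 0.3777
RR = 0.1960 / 0.3777 = 0.52
OR = (99 × 496) / (406 × 301) = 49104/122206 ≈ 0.40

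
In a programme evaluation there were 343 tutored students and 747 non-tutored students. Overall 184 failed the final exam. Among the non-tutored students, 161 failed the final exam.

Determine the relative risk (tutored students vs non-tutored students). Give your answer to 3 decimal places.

0.311

tutored students with the outcome: 184 − 161 = 23
tutored students without the outcome: 343 − 23 = 320
non-tutored students without the outcome: 747 − 161 = 586
risk, tutored students = 23/343 = 0.0671
risk, non-tutored students = 161/747 = 0.2155
RR = 0.0671 / 0.2155 = 0.311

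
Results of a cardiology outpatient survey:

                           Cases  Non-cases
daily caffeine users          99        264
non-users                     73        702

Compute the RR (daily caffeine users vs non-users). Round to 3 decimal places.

risk, daily caffeine users = 99/363 = 0.2727
risk, non-users = 73/775 = 0.0942
RR = 0.2727 / 0.0942 = 2.895

RR ≈ 2.895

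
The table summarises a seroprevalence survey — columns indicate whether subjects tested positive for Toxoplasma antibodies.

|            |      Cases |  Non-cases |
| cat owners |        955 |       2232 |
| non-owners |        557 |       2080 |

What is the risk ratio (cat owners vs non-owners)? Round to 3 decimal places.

RR = 1.419

risk, cat owners = 955/3187 = 0.2997
risk, non-owners = 557/2637 = 0.2112
RR = 0.2997 / 0.2112 = 1.419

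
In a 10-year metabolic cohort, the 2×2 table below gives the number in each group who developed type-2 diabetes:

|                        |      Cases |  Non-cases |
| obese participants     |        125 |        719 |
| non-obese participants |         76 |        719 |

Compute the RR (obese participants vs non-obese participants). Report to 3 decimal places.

RR = 1.549

risk, obese participants = 125/844 = 0.1481
risk, non-obese participants = 76/795 = 0.0956
RR = 0.1481 / 0.0956 = 1.549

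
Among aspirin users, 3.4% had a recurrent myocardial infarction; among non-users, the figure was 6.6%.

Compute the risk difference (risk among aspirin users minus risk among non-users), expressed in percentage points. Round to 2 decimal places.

risk difference = 0.03400 − 0.06600 = -0.03200 → -3.20 percentage points

-3.20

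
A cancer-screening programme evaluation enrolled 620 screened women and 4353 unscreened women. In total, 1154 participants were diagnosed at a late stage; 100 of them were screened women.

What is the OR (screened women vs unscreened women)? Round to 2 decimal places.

OR = 0.60

screened women without the outcome: 620 − 100 = 520
unscreened women with the outcome: 1154 − 100 = 1054
unscreened women without the outcome: 4353 − 1054 = 3299
odds, screened women = 100/520 = 0.1923
odds, unscreened women = 1054/3299 = 0.3195
OR = 0.1923 / 0.3195 = 0.60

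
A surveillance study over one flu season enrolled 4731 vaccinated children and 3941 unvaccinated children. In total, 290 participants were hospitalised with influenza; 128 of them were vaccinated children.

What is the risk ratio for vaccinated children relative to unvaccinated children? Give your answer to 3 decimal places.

RR = 0.658

vaccinated children without the outcome: 4731 − 128 = 4603
unvaccinated children with the outcome: 290 − 128 = 162
unvaccinated children without the outcome: 3941 − 162 = 3779
risk, vaccinated children = 128/4731 = 0.02706
risk, unvaccinated children = 162/3941 = 0.04111
RR = 0.02706 / 0.04111 = 0.658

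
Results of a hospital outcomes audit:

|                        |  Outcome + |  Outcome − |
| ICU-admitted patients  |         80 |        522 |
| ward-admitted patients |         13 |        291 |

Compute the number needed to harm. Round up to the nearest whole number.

NNH ≈ 12

risk, ICU-admitted patients = 80/602 = 0.132890
risk, ward-admitted patients = 13/304 = 0.042763
absolute risk difference = 0.090127
1 / 0.090127 = 11.095 → round up → 12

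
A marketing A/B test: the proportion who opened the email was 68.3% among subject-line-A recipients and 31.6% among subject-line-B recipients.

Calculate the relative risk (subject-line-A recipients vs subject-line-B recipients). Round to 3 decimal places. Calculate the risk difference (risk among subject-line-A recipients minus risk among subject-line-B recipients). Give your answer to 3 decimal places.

RR = 0.6830 / 0.3160 = 2.161
risk difference = 0.6830 − 0.3160 = 0.367

RR = 2.161; RD = 0.367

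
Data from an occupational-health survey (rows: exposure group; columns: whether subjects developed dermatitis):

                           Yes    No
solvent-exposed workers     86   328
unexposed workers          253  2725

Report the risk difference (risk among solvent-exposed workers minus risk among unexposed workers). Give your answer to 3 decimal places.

risk, solvent-exposed workers = 86/414 = 0.2077
risk, unexposed workers = 253/2978 = 0.0850
risk difference = 0.2077 − 0.0850 = 0.123

RD: 0.123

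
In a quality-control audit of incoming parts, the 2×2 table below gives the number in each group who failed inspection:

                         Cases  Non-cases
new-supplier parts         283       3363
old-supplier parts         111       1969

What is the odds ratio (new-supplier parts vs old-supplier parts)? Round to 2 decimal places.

odds, new-supplier parts = 283/3363 = 0.0842
odds, old-supplier parts = 111/1969 = 0.0564
OR = 0.0842 / 0.0564 = 1.49

OR = 1.49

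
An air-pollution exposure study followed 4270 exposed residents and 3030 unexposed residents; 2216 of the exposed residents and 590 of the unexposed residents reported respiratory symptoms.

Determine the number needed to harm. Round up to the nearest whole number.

4

risk, exposed residents = 2216/4270 = 0.518970
risk, unexposed residents = 590/3030 = 0.194719
absolute risk difference = 0.324250
1 / 0.324250 = 3.084 → round up → 4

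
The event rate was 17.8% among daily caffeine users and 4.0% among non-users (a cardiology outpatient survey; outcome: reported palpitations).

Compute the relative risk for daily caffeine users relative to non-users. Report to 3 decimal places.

RR = 0.17800 / 0.04000 = 4.450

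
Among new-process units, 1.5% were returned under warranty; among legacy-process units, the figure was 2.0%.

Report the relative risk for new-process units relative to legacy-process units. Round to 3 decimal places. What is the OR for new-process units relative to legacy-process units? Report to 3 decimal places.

RR = 0.750; OR = 0.746

RR = 0.01500 / 0.02000 = 0.750
odds, new-process units = 0.01500/0.98500 = 0.01523
odds, legacy-process units = 0.02000/0.98000 = 0.02041
OR = 0.01523 / 0.02041 = 0.746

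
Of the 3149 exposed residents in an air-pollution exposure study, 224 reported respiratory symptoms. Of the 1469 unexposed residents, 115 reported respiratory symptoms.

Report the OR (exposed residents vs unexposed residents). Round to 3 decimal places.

odds, exposed residents = 224/2925 = 0.0766
odds, unexposed residents = 115/1354 = 0.0849
OR = 0.0766 / 0.0849 = 0.902

0.902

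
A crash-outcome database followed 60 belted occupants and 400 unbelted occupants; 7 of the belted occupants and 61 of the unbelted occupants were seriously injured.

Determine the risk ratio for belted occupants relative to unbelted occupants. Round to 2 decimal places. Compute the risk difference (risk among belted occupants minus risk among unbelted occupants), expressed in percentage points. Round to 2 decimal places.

RR = 0.77; RD = -3.58

risk, belted occupants = 7/60 = 0.1167
risk, unbelted occupants = 61/400 = 0.1525
RR = 0.1167 / 0.1525 = 0.77
risk difference = 0.1167 − 0.1525 = -0.0358 → -3.58 percentage points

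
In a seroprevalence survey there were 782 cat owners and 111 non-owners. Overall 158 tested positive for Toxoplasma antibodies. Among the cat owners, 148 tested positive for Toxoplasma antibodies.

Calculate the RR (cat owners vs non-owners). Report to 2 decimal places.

2.10

cat owners without the outcome: 782 − 148 = 634
non-owners with the outcome: 158 − 148 = 10
non-owners without the outcome: 111 − 10 = 101
risk, cat owners = 148/782 = 0.1893
risk, non-owners = 10/111 = 0.0901
RR = 0.1893 / 0.0901 = 2.10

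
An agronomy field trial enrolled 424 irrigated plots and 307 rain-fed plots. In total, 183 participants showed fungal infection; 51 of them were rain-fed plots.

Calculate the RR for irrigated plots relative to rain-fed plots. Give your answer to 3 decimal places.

1.874

irrigated plots with the outcome: 183 − 51 = 132
irrigated plots without the outcome: 424 − 132 = 292
rain-fed plots without the outcome: 307 − 51 = 256
risk, irrigated plots = 132/424 = 0.3113
risk, rain-fed plots = 51/307 = 0.1661
RR = 0.3113 / 0.1661 = 1.874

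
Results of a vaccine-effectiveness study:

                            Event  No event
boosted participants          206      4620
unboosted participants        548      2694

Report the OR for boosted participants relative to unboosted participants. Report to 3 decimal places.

OR = (206 × 2694) / (4620 × 548) = 554964/2531760 ≈ 0.219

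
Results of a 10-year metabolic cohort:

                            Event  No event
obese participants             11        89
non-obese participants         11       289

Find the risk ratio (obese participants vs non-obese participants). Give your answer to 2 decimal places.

RR = 3.00

risk, obese participants = 11/100 = 0.11000
risk, non-obese participants = 11/300 = 0.03667
RR = 0.11000 / 0.03667 = 3.00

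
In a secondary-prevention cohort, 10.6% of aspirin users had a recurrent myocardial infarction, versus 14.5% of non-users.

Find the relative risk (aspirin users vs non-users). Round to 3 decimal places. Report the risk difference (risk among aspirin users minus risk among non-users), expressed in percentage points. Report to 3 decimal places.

RR = 0.731; RD = -3.900

RR = 0.1060 / 0.1450 = 0.731
risk difference = 0.1060 − 0.1450 = -0.0390 → -3.900 percentage points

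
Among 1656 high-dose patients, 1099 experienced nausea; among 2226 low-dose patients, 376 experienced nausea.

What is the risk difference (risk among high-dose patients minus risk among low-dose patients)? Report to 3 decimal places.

risk, high-dose patients = 1099/1656 = 0.6636
risk, low-dose patients = 376/2226 = 0.1689
risk difference = 0.6636 − 0.1689 = 0.495

RD: 0.495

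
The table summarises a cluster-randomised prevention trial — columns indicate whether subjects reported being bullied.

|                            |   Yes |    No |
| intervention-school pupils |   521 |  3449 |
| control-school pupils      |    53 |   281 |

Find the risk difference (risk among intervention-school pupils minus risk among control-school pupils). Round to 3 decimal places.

RD: -0.027

risk, intervention-school pupils = 521/3970 = 0.1312
risk, control-school pupils = 53/334 = 0.1587
risk difference = 0.1312 − 0.1587 = -0.027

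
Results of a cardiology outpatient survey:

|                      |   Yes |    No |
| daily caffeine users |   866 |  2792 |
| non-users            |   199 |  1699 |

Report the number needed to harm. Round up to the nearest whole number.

NNH: 8

risk, daily caffeine users = 866/3658 = 0.236741
risk, non-users = 199/1898 = 0.104847
absolute risk difference = 0.131894
1 / 0.131894 = 7.582 → round up → 8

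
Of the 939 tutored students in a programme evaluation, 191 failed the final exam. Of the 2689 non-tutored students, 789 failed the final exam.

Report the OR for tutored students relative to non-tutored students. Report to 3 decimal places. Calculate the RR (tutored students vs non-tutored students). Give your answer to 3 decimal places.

odds, tutored students = 191/748 = 0.2553
odds, non-tutored students = 789/1900 = 0.4153
OR = 0.2553 / 0.4153 = 0.615
risk, tutored students = 191/939 = 0.2034
risk, non-tutored students = 789/2689 = 0.2934
RR = 0.2034 / 0.2934 = 0.693

OR = 0.615; RR = 0.693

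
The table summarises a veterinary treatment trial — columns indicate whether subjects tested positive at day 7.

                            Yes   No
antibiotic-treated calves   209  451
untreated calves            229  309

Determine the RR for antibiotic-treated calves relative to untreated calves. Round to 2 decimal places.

risk, antibiotic-treated calves = 209/660 = 0.3167
risk, untreated calves = 229/538 = 0.4257
RR = 0.3167 / 0.4257 = 0.74

RR: 0.74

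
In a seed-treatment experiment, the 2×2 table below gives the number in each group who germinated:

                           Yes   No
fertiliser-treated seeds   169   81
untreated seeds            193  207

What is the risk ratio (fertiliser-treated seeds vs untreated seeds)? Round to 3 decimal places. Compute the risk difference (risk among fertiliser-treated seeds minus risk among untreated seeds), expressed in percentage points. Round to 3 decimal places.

RR = 1.401; RD = 19.350

risk, fertiliser-treated seeds = 169/250 = 0.6760
risk, untreated seeds = 193/400 = 0.4825
RR = 0.6760 / 0.4825 = 1.401
risk difference = 0.6760 − 0.4825 = 0.1935 → 19.350 percentage points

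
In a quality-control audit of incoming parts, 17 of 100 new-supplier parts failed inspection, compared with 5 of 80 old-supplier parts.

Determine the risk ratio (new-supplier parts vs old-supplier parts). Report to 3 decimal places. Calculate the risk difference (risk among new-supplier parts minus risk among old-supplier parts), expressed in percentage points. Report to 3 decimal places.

RR = 2.720; RD = 10.750

risk, new-supplier parts = 17/100 = 0.1700
risk, old-supplier parts = 5/80 = 0.0625
RR = 0.1700 / 0.0625 = 2.720
risk difference = 0.1700 − 0.0625 = 0.1075 → 10.750 percentage points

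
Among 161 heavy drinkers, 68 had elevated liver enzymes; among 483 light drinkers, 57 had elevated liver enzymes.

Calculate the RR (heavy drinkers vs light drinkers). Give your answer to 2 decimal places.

risk, heavy drinkers = 68/161 = 0.4224
risk, light drinkers = 57/483 = 0.1180
RR = 0.4224 / 0.1180 = 3.58

3.58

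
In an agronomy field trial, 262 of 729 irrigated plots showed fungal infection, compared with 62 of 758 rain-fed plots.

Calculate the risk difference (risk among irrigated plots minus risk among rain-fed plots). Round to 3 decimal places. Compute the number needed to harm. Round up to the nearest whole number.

RD = 0.278; NNH = 4

risk, irrigated plots = 262/729 = 0.3594
risk, rain-fed plots = 62/758 = 0.0818
risk difference = 0.3594 − 0.0818 = 0.278
absolute risk difference = 0.277602
1 / 0.277602 = 3.602 → round up → 4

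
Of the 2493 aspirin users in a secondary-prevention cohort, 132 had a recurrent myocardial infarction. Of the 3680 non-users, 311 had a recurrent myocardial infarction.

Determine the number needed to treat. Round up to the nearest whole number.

32

risk, aspirin users = 132/2493 = 0.052948
risk, non-users = 311/3680 = 0.084511
absolute risk difference = 0.031563
1 / 0.031563 = 31.683 → round up → 32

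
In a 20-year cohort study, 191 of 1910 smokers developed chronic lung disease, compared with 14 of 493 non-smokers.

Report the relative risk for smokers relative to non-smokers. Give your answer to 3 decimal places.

risk, smokers = 191/1910 = 0.10000
risk, non-smokers = 14/493 = 0.02840
RR = 0.10000 / 0.02840 = 3.521

RR: 3.521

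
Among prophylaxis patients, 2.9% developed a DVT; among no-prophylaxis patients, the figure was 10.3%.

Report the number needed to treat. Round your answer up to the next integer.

14

absolute risk difference = 0.074000
1 / 0.074000 = 13.514 → round up → 14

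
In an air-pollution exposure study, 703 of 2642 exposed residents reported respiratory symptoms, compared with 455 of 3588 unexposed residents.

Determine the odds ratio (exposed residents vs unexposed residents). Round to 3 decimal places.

OR = (703 × 3133) / (1939 × 455) = 2202499/882245 ≈ 2.496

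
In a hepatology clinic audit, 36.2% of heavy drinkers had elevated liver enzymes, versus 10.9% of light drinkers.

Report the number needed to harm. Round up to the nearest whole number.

absolute risk difference = 0.253000
1 / 0.253000 = 3.953 → round up → 4

NNH ≈ 4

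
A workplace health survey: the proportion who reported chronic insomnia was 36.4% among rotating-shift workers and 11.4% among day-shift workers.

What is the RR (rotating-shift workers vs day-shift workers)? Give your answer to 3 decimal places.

RR = 0.3640 / 0.1140 = 3.193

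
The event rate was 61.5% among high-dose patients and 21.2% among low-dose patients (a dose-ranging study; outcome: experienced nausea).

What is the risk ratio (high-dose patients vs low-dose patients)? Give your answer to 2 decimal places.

RR = 0.6150 / 0.2120 = 2.90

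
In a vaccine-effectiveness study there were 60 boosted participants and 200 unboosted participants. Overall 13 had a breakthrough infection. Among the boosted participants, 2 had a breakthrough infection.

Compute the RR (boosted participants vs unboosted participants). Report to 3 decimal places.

0.606

boosted participants without the outcome: 60 − 2 = 58
unboosted participants with the outcome: 13 − 2 = 11
unboosted participants without the outcome: 200 − 11 = 189
risk, boosted participants = 2/60 = 0.03333
risk, unboosted participants = 11/200 = 0.05500
RR = 0.03333 / 0.05500 = 0.606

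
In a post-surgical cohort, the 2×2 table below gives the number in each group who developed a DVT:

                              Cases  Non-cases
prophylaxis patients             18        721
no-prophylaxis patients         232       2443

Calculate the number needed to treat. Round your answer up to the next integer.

risk, prophylaxis patients = 18/739 = 0.024357
risk, no-prophylaxis patients = 232/2675 = 0.086729
absolute risk difference = 0.062372
1 / 0.062372 = 16.033 → round up → 17

NNT = 17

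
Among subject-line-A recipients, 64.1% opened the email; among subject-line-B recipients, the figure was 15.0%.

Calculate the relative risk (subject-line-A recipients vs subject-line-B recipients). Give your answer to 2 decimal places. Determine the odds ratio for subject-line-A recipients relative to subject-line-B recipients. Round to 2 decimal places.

RR = 0.6410 / 0.1500 = 4.27
odds, subject-line-A recipients = 0.6410/0.3590 = 1.7855
odds, subject-line-B recipients = 0.1500/0.8500 = 0.1765
OR = 1.7855 / 0.1765 = 10.12

RR = 4.27; OR = 10.12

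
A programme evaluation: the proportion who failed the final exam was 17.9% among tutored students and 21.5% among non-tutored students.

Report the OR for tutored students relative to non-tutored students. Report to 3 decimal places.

odds, tutored students = 0.1790/0.8210 = 0.2180
odds, non-tutored students = 0.2150/0.7850 = 0.2739
OR = 0.2180 / 0.2739 = 0.796

0.796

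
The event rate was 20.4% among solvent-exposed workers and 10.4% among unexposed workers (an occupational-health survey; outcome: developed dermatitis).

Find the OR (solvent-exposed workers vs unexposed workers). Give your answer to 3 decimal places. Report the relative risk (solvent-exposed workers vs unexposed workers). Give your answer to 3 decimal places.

OR = 2.208; RR = 1.962

odds, solvent-exposed workers = 0.2040/0.7960 = 0.2563
odds, unexposed workers = 0.1040/0.8960 = 0.1161
OR = 0.2563 / 0.1161 = 2.208
RR = 0.2040 / 0.1040 = 1.962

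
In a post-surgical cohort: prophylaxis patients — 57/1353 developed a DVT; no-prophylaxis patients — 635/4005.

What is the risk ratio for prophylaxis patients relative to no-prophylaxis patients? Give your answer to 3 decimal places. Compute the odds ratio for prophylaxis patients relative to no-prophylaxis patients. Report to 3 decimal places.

RR = 0.266; OR = 0.233

risk, prophylaxis patients = 57/1353 = 0.04213
risk, no-prophylaxis patients = 635/4005 = 0.15855
RR = 0.04213 / 0.15855 = 0.266
OR = (57 × 3370) / (1296 × 635) = 192090/822960 ≈ 0.233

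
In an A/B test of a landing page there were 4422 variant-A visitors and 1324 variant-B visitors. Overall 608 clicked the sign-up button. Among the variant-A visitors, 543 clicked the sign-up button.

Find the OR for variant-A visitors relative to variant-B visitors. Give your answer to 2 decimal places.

OR ≈ 2.71

variant-A visitors without the outcome: 4422 − 543 = 3879
variant-B visitors with the outcome: 608 − 543 = 65
variant-B visitors without the outcome: 1324 − 65 = 1259
odds, variant-A visitors = 543/3879 = 0.13998
odds, variant-B visitors = 65/1259 = 0.05163
OR = 0.13998 / 0.05163 = 2.71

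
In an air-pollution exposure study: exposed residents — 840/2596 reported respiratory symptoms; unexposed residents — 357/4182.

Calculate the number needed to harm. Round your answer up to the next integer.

risk, exposed residents = 840/2596 = 0.323575
risk, unexposed residents = 357/4182 = 0.085366
absolute risk difference = 0.238209
1 / 0.238209 = 4.198 → round up → 5

NNH ≈ 5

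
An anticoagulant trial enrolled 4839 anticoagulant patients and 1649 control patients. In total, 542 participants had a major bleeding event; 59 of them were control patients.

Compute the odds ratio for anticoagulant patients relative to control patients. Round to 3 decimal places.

anticoagulant patients with the outcome: 542 − 59 = 483
anticoagulant patients without the outcome: 4839 − 483 = 4356
control patients without the outcome: 1649 − 59 = 1590
OR = (483 × 1590) / (4356 × 59) = 767970/257004 ≈ 2.988

2.988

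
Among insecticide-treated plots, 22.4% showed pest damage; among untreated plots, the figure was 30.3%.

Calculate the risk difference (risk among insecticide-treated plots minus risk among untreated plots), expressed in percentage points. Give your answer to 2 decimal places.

-7.90

risk difference = 0.2240 − 0.3030 = -0.0790 → -7.90 percentage points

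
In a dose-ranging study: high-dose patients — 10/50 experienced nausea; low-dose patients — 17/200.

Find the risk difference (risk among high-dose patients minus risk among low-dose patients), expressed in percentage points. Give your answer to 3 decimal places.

risk, high-dose patients = 10/50 = 0.2000
risk, low-dose patients = 17/200 = 0.0850
risk difference = 0.2000 − 0.0850 = 0.1150 → 11.500 percentage points

RD ≈ 11.500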